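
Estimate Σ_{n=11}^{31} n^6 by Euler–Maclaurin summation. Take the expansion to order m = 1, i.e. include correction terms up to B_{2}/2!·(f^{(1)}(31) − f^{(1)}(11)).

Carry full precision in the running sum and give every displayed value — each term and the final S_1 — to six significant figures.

S_1 ≈ 4.38646e+09

Integral: ∫_11^31 x^6 dx = 3.92759e+09.
Boundary: ½(f(11) + f(31)) = ½(1.77156e+06 + 8.87504e+08) = 4.44638e+08.
So far: 4.37223e+09.
k=1: B_{2}/(2)! × [f^{(1)}(31) − f^{(1)}(11)] = 1/12 × (1.71775e+08 − 966306) = 1.42340e+07.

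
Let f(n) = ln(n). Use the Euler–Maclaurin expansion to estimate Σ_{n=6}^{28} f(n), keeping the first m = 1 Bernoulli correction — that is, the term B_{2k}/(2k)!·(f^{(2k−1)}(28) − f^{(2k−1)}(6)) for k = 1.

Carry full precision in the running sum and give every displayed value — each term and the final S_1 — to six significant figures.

S_1 ≈ 63.1022

∫_6^28 ln(x) dx evaluates to 60.5512.
½[f(6) + f(28)] = ½[1.79176 + 3.33220] = 2.56198.
So far: 63.1132.
Order-1 term: 1/12 · (0.0357143 − 0.166667) = -0.0109127.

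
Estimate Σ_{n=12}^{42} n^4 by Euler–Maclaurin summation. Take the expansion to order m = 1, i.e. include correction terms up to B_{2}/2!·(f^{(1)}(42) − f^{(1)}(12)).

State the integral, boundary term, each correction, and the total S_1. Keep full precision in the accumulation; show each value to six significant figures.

S_1 ≈ 2.76788e+07

Integral: ∫_12^42 x^4 dx = 2.60885e+07.
Endpoint term: (f(12) + f(42))/2 = (20736.0 + 3.11170e+06)/2 = 1.56622e+06.
Integral + boundary = 2.76547e+07.
k=1: B_{2}/(2)! × [f^{(1)}(42) − f^{(1)}(12)] = 1/12 × (296352 − 6912.00) = 24120.0.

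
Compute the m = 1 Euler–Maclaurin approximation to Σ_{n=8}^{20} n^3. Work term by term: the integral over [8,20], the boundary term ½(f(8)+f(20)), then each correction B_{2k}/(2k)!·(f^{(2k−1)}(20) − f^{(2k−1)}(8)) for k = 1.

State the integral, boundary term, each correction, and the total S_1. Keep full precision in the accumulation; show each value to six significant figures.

S_1 ≈ 43316.0

Integral: ∫_8^20 x^3 dx = 38976.0.
Boundary: ½(f(8) + f(20)) = ½(512.000 + 8000.00) = 4256.00.
So far: 43232.0.
k=1: B_{2}/(2)! × [f^{(1)}(20) − f^{(1)}(8)] = 1/12 × (1200.00 − 192.000) = 84.0000.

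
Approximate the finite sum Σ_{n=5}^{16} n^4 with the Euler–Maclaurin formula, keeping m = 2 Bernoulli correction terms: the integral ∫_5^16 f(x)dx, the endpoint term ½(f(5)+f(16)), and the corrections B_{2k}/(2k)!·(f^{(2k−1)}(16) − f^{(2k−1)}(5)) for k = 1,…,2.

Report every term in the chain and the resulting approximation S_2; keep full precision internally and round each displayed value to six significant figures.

The integral term ∫_5^16 x^4 dx = 209090.
Endpoint term: (f(5) + f(16))/2 = (625.000 + 65536.0)/2 = 33080.5.
So far: 242171.
Correction k=1: B_{2}/2! · (f^{(1)}(16) − f^{(1)}(5)) = 1/12 · (16384.0 − 500.000) = 1323.67.
Partial sum through k=1: 243494.
Correction k=2: B_{4}/4! · (f^{(3)}(16) − f^{(3)}(5)) = −1/720 · (384.000 − 120.000) = -0.366667.

S_2 ≈ 243494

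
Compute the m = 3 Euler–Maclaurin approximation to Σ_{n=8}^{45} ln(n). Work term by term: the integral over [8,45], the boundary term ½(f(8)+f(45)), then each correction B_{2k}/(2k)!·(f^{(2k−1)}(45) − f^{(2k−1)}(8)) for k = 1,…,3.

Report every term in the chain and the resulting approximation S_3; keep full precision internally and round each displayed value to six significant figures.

S_3 ≈ 120.599

Integral: ∫_8^45 ln(x) dx = 117.664.
Endpoint term: (f(8) + f(45))/2 = (2.07944 + 3.80666)/2 = 2.94305.
Integral + boundary = 120.607.
Order-1 term: 1/12 · (0.0222222 − 0.125000) = -0.00856481.
Running total after k=1: 120.599.
Order-2 term: −1/720 · (2.19479e-05 − 0.00390625) = 5.39486e-06.
Running total after k=2: 120.599.
Order-3 term: 1/30240 · (1.30061e-07 − 0.000732422) = -2.42160e-08.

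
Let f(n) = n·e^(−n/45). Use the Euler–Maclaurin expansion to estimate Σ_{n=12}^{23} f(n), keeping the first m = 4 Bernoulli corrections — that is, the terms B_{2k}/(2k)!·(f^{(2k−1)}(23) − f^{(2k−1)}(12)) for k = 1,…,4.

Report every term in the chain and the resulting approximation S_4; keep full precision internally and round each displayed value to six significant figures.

The integral term ∫_12^23 x·e^(−x/45) dx = 129.130.
Boundary: ½(f(12) + f(23)) = ½(9.19114 + 13.7961) = 11.4936.
Running total after boundary: 140.624.
Correction k=1: B_{2}/2! · (f^{(1)}(23) − f^{(1)}(12)) = 1/12 · (0.293250 − 0.561681) = -0.0223693.
After k=1: 140.601.
Correction k=2: B_{4}/4! · (f^{(3)}(23) − f^{(3)}(12)) = −1/720 · (0.000737238 − 0.00103385) = 4.11955e-07.
After k=2: 140.601.
Correction k=3: B_{6}/6! · (f^{(5)}(23) − f^{(5)}(12)) = 1/30240 · (6.56623e-07 − 8.84108e-07) = -7.52264e-12.
After k=3: 140.601.
Correction k=4: B_{8}/8! · (f^{(7)}(23) − f^{(7)}(12)) = −1/1209600 · (4.68730e-10 − 6.21074e-10) = 1.25946e-16.

S_4 ≈ 140.601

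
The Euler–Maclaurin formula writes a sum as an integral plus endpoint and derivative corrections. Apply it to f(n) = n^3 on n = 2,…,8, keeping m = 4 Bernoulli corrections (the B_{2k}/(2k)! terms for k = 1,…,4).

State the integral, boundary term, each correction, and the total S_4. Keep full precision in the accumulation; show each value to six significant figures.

The integral term ∫_2^8 x^3 dx = 1020.00.
Endpoint term: (f(2) + f(8))/2 = (8.00000 + 512.000)/2 = 260.000.
So far: 1280.00.
k=1: B_{2}/(2)! × [f^{(1)}(8) − f^{(1)}(2)] = 1/12 × (192.000 − 12.0000) = 15.0000.
After k=1: 1295.00.
k=2: B_{4}/(4)! × [f^{(3)}(8) − f^{(3)}(2)] = −1/720 × (6.00000 − 6.00000) = 0.00000.
After k=2: 1295.00.
k=3: B_{6}/(6)! × [f^{(5)}(8) − f^{(5)}(2)] = 1/30240 × (0.00000 − 0.00000) = 0.00000.
After k=3: 1295.00.
k=4: B_{8}/(8)! × [f^{(7)}(8) − f^{(7)}(2)] = −1/1209600 × (0.00000 − 0.00000) = 0.00000.

S_4 ≈ 1295.00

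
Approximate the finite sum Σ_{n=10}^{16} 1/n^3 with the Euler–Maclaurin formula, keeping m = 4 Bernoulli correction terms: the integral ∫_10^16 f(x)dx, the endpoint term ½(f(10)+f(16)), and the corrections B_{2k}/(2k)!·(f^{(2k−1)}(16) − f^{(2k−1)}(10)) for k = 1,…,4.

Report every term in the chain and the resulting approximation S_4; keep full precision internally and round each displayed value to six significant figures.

S_4 ≈ 0.00369005

Integral: ∫_10^16 1/x^3 dx = 0.00304688.
Boundary: ½(f(10) + f(16)) = ½(0.00100000 + 0.000244141) = 0.000622070.
Running total after boundary: 0.00366895.
Correction k=1: B_{2}/2! · (f^{(1)}(16) − f^{(1)}(10)) = 1/12 · (-4.57764e-05 − (-0.000300000)) = 2.11853e-05.
After k=1: 0.00369013.
Correction k=2: B_{4}/4! · (f^{(3)}(16) − f^{(3)}(10)) = −1/720 · (-3.57628e-06 − (-6.00000e-05)) = -7.83663e-08.
After k=2: 0.00369005.
Correction k=3: B_{6}/6! · (f^{(5)}(16) − f^{(5)}(10)) = 1/30240 · (-5.86733e-07 − (-2.52000e-05)) = 8.13931e-10.
After k=3: 0.00369005.
Correction k=4: B_{8}/8! · (f^{(7)}(16) − f^{(7)}(10)) = −1/1209600 · (-1.65019e-07 − (-1.81440e-05)) = -1.48636e-11.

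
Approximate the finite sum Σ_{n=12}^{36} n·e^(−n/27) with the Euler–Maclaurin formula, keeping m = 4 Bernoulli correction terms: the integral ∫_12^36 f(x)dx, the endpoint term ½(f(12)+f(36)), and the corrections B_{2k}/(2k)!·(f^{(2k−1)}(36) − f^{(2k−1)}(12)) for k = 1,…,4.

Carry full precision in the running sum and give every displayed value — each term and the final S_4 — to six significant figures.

Integral: ∫_12^36 x·e^(−x/27) dx = 226.784.
Endpoint term: (f(12) + f(36))/2 = (7.69416 + 9.48950)/2 = 8.59183.
Running total after boundary: 235.376.
Correction k=1: B_{2}/2! · (f^{(1)}(36) − f^{(1)}(12)) = 1/12 · (-0.0878657 − 0.356211) = -0.0370064.
Running total after k=1: 235.339.
Correction k=2: B_{4}/4! · (f^{(3)}(36) − f^{(3)}(12)) = −1/720 · (0.000602645 − 0.00224770) = 2.28480e-06.
Running total after k=2: 235.339.
Correction k=3: B_{6}/6! · (f^{(5)}(36) − f^{(5)}(12)) = 1/30240 · (1.81868e-06 − 5.49625e-06) = -1.21613e-10.
Running total after k=3: 235.339.
Correction k=4: B_{8}/8! · (f^{(7)}(36) − f^{(7)}(12)) = −1/1209600 · (3.85554e-09 − 1.08494e-08) = 5.78199e-15.

S_4 ≈ 235.339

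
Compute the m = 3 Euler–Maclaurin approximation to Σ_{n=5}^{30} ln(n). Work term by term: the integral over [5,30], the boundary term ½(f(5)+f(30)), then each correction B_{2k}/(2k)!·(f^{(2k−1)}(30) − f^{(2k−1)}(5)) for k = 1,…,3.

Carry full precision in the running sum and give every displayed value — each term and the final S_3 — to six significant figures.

Integral: ∫_5^30 ln(x) dx = 68.9887.
Endpoint term: (f(5) + f(30))/2 = (1.60944 + 3.40120)/2 = 2.50532.
So far: 71.4940.
Correction k=1: B_{2}/2! · (f^{(1)}(30) − f^{(1)}(5)) = 1/12 · (0.0333333 − 0.200000) = -0.0138889.
After k=1: 71.4802.
Correction k=2: B_{4}/4! · (f^{(3)}(30) − f^{(3)}(5)) = −1/720 · (7.40741e-05 − 0.0160000) = 2.21193e-05.
After k=2: 71.4802.
Correction k=3: B_{6}/6! · (f^{(5)}(30) − f^{(5)}(5)) = 1/30240 · (9.87654e-07 − 0.00768000) = -2.53936e-07.

S_3 ≈ 71.4802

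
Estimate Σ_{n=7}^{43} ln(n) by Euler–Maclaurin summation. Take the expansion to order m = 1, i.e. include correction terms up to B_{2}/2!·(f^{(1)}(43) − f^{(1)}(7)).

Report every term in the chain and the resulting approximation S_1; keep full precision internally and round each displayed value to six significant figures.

Integral: ∫_7^43 ln(x) dx = 112.110.
½[f(7) + f(43)] = ½[1.94591 + 3.76120] = 2.85356.
So far: 114.964.
Correction k=1: B_{2}/2! · (f^{(1)}(43) − f^{(1)}(7)) = 1/12 · (0.0232558 − 0.142857) = -0.00996678.

S_1 ≈ 114.954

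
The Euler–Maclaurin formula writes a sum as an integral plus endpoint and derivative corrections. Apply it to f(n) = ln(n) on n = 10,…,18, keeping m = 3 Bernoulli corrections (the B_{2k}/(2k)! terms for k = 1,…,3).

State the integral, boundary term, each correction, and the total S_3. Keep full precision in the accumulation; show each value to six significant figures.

S_3 ≈ 23.5936

The integral term ∫_10^18 ln(x) dx = 21.0008.
½[f(10) + f(18)] = ½[2.30259 + 2.89037] = 2.59648.
Running total after boundary: 23.5973.
Order-1 term: 1/12 · (0.0555556 − 0.100000) = -0.00370370.
Partial sum through k=1: 23.5936.
Order-2 term: −1/720 · (0.000342936 − 0.00200000) = 2.30148e-06.
Partial sum through k=2: 23.5936.
Order-3 term: 1/30240 · (1.27013e-05 − 0.000240000) = -7.51649e-09.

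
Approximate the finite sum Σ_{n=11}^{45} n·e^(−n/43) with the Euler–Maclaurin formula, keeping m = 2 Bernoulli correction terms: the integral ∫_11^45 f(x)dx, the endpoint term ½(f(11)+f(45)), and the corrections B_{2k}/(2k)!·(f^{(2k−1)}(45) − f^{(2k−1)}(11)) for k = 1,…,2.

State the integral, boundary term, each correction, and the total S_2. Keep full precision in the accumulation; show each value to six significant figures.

S_2 ≈ 481.211

∫_11^45 x·e^(−x/43) dx evaluates to 469.100.
Endpoint term: (f(11) + f(45))/2 = (8.51715 + 15.8022)/2 = 12.1597.
So far: 481.260.
Order-1 term: 1/12 · (-0.0163331 − 0.576213) = -0.0493788.
After k=1: 481.211.
Order-2 term: −1/720 · (0.000371005 − 0.00114915) = 1.08076e-06.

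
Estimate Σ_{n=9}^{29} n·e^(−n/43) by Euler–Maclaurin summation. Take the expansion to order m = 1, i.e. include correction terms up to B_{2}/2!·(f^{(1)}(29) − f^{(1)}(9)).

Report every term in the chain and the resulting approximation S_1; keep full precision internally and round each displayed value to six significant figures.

S_1 ≈ 247.464

Integral: ∫_9^29 x·e^(−x/43) dx = 236.466.
½[f(9) + f(29)] = ½[7.30035 + 14.7741] = 11.0372.
Integral + boundary = 247.504.
Order-1 term: 1/12 · (0.165868 − 0.641374) = -0.0396255.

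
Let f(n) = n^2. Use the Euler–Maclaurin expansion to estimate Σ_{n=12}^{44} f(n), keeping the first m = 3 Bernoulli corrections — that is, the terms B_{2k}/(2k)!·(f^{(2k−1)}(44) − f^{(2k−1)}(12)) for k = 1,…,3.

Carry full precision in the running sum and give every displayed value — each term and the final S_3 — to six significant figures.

The integral term ∫_12^44 x^2 dx = 27818.7.
½[f(12) + f(44)] = ½[144.000 + 1936.00] = 1040.00.
Running total after boundary: 28858.7.
Correction k=1: B_{2}/2! · (f^{(1)}(44) − f^{(1)}(12)) = 1/12 · (88.0000 − 24.0000) = 5.33333.
After k=1: 28864.0.
Correction k=2: B_{4}/4! · (f^{(3)}(44) − f^{(3)}(12)) = −1/720 · (0.00000 − 0.00000) = 0.00000.
After k=2: 28864.0.
Correction k=3: B_{6}/6! · (f^{(5)}(44) − f^{(5)}(12)) = 1/30240 · (0.00000 − 0.00000) = 0.00000.

S_3 ≈ 28864.0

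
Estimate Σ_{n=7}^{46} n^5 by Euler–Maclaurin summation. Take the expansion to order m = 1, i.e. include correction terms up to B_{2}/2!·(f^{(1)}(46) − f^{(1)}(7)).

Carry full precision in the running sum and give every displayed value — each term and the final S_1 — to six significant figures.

The integral term ∫_7^46 x^5 dx = 1.57903e+09.
Endpoint term: (f(7) + f(46))/2 = (16807.0 + 2.05963e+08)/2 = 1.02990e+08.
Running total after boundary: 1.68202e+09.
Order-1 term: 1/12 · (2.23873e+07 − 12005.0) = 1.86461e+06.

S_1 ≈ 1.68388e+09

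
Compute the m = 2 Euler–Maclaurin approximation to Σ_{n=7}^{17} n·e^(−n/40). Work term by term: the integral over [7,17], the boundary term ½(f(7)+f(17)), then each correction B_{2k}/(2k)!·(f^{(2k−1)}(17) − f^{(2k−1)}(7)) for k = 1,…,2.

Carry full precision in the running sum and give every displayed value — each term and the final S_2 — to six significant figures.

The integral term ∫_7^17 x·e^(−x/40) dx = 87.5841.
Boundary: ½(f(7) + f(17)) = ½(5.87620 + 11.1141) = 8.49514.
Running total after boundary: 96.0792.
Order-1 term: 1/12 · (0.375918 − 0.692552) = -0.0263862.
Running total after k=1: 96.0528.
Order-2 term: −1/720 · (0.00105216 − 0.00148217) = 5.97230e-07.

S_2 ≈ 96.0528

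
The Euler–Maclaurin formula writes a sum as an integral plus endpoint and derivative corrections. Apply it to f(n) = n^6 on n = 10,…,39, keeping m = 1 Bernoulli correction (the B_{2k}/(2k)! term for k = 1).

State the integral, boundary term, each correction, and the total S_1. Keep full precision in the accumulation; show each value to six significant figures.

S_1 ≈ 2.14079e+10

∫_10^39 x^6 dx evaluates to 1.96030e+10.
½[f(10) + f(39)] = ½[1.00000e+06 + 3.51874e+09] = 1.75987e+09.
Integral + boundary = 2.13629e+10.
k=1: B_{2}/(2)! × [f^{(1)}(39) − f^{(1)}(10)] = 1/12 × (5.41345e+08 − 600000) = 4.50621e+07.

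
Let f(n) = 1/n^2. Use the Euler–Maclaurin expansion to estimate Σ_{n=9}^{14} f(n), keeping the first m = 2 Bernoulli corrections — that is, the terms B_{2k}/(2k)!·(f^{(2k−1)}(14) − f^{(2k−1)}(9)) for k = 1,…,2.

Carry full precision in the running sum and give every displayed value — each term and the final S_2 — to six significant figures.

S_2 ≈ 0.0485738

Integral: ∫_9^14 1/x^2 dx = 0.0396825.
Boundary: ½(f(9) + f(14)) = ½(0.0123457 + 0.00510204) = 0.00872386.
So far: 0.0484064.
k=1: B_{2}/(2)! × [f^{(1)}(14) − f^{(1)}(9)] = 1/12 × (-0.000728863 − (-0.00274348)) = 0.000167885.
Running total after k=1: 0.0485743.
k=2: B_{4}/(4)! × [f^{(3)}(14) − f^{(3)}(9)] = −1/720 × (-4.46243e-05 − (-0.000406442)) = -5.02525e-07.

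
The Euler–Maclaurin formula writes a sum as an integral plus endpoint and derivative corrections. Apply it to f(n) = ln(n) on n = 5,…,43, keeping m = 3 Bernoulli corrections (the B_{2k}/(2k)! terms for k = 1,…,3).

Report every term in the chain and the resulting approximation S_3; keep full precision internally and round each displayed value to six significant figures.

Integral: ∫_5^43 ln(x) dx = 115.684.
½[f(5) + f(43)] = ½[1.60944 + 3.76120] = 2.68532.
Running total after boundary: 118.370.
Order-1 term: 1/12 · (0.0232558 − 0.200000) = -0.0147287.
After k=1: 118.355.
Order-2 term: −1/720 · (2.51550e-05 − 0.0160000) = 2.21873e-05.
After k=2: 118.355.
Order-3 term: 1/30240 · (1.63256e-07 − 0.00768000) = -2.53963e-07.

S_3 ≈ 118.355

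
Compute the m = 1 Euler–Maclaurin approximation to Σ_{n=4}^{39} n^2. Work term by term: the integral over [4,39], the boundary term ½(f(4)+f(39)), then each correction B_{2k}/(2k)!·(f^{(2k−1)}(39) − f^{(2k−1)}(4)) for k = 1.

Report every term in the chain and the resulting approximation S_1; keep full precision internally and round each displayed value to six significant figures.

∫_4^39 x^2 dx evaluates to 19751.7.
Endpoint term: (f(4) + f(39))/2 = (16.0000 + 1521.00)/2 = 768.500.
Integral + boundary = 20520.2.
Correction k=1: B_{2}/2! · (f^{(1)}(39) − f^{(1)}(4)) = 1/12 · (78.0000 − 8.00000) = 5.83333.

S_1 ≈ 20526.0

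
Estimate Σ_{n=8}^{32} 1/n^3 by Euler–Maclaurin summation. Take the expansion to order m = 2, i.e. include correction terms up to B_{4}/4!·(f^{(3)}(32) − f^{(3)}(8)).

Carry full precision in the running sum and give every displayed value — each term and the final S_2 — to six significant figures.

∫_8^32 1/x^3 dx evaluates to 0.00732422.
½[f(8) + f(32)] = ½[0.00195312 + 3.05176e-05] = 0.000991821.
So far: 0.00831604.
Order-1 term: 1/12 · (-2.86102e-06 − (-0.000732422)) = 6.07967e-05.
After k=1: 0.00837684.
Order-2 term: −1/720 · (-5.58794e-08 − (-0.000228882)) = -3.17814e-07.

S_2 ≈ 0.00837652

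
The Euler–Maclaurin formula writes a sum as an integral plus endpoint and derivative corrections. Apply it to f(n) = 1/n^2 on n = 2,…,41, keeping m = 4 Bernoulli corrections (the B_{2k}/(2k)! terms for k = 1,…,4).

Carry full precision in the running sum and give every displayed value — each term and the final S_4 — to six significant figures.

S_4 ≈ 0.620817

∫_2^41 1/x^2 dx evaluates to 0.475610.
½[f(2) + f(41)] = ½[0.250000 + 0.000594884] = 0.125297.
Running total after boundary: 0.600907.
k=1: B_{2}/(2)! × [f^{(1)}(41) − f^{(1)}(2)] = 1/12 × (-2.90187e-05 − (-0.250000)) = 0.0208309.
Partial sum through k=1: 0.621738.
k=2: B_{4}/(4)! × [f^{(3)}(41) − f^{(3)}(2)] = −1/720 × (-2.07153e-07 − (-0.750000)) = -0.00104167.
Partial sum through k=2: 0.620696.
k=3: B_{6}/(6)! × [f^{(5)}(41) − f^{(5)}(2)] = 1/30240 × (-3.69697e-09 − (-5.62500)) = 0.000186012.
Partial sum through k=3: 0.620882.
k=4: B_{8}/(8)! × [f^{(7)}(41) − f^{(7)}(2)] = −1/1209600 × (-1.23159e-10 − (-78.7500)) = -6.51042e-05.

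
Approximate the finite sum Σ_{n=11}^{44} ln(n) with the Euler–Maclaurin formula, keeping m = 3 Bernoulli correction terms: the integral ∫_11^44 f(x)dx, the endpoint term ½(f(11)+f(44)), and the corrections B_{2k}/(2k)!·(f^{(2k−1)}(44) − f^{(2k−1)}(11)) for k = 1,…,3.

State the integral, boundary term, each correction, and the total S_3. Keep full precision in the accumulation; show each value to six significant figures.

S_3 ≈ 110.213

The integral term ∫_11^44 ln(x) dx = 107.127.
Endpoint term: (f(11) + f(44))/2 = (2.39790 + 3.78419)/2 = 3.09104.
So far: 110.219.
k=1: B_{2}/(2)! × [f^{(1)}(44) − f^{(1)}(11)] = 1/12 × (0.0227273 − 0.0909091) = -0.00568182.
Partial sum through k=1: 110.213.
k=2: B_{4}/(4)! × [f^{(3)}(44) − f^{(3)}(11)] = −1/720 × (2.34786e-05 − 0.00150263) = 2.05438e-06.
Partial sum through k=2: 110.213.
k=3: B_{6}/(6)! × [f^{(5)}(44) − f^{(5)}(11)] = 1/30240 × (1.45528e-07 − 0.000149021) = -4.92313e-09.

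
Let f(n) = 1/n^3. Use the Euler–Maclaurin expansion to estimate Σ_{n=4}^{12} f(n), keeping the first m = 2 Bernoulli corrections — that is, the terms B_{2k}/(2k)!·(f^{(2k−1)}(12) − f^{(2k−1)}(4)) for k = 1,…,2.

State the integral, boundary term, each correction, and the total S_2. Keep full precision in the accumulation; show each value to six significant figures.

The integral term ∫_4^12 1/x^3 dx = 0.0277778.
Boundary: ½(f(4) + f(12)) = ½(0.0156250 + 0.000578704) = 0.00810185.
Integral + boundary = 0.0358796.
Order-1 term: 1/12 · (-0.000144676 − (-0.0117188)) = 0.000964506.
After k=1: 0.0368441.
Order-2 term: −1/720 · (-2.00939e-05 − (-0.0146484)) = -2.03171e-05.

S_2 ≈ 0.0368238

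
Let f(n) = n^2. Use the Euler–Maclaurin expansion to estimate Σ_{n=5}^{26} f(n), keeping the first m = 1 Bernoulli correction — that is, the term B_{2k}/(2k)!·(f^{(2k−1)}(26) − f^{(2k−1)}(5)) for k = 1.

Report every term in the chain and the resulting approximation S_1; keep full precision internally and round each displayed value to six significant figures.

S_1 ≈ 6171.00

Integral: ∫_5^26 x^2 dx = 5817.00.
½[f(5) + f(26)] = ½[25.0000 + 676.000] = 350.500.
Running total after boundary: 6167.50.
Order-1 term: 1/12 · (52.0000 − 10.0000) = 3.50000.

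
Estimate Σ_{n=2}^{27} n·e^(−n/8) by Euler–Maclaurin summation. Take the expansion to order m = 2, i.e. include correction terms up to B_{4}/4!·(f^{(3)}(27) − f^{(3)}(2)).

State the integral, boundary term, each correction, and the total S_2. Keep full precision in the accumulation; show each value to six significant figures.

S_2 ≈ 53.9083

The integral term ∫_2^27 x·e^(−x/8) dx = 52.7230.
Boundary: ½(f(2) + f(27)) = ½(1.55760 + 0.923889) = 1.24075.
So far: 53.9637.
k=1: B_{2}/(2)! × [f^{(1)}(27) − f^{(1)}(2)] = 1/12 × (-0.0812680 − 0.584101) = -0.0554474.
After k=1: 53.9083.
k=2: B_{4}/(4)! × [f^{(3)}(27) − f^{(3)}(2)] = −1/720 × (-0.000200497 − 0.0334641) = 4.67564e-05.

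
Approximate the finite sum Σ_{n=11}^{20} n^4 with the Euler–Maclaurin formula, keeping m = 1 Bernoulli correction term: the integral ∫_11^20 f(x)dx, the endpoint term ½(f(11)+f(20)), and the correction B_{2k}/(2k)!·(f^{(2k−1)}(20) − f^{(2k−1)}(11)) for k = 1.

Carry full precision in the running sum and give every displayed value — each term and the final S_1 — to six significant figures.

S_1 ≈ 697333

The integral term ∫_11^20 x^4 dx = 607790.
Boundary: ½(f(11) + f(20)) = ½(14641.0 + 160000) = 87320.5.
Integral + boundary = 695110.
Correction k=1: B_{2}/2! · (f^{(1)}(20) − f^{(1)}(11)) = 1/12 · (32000.0 − 5324.00) = 2223.00.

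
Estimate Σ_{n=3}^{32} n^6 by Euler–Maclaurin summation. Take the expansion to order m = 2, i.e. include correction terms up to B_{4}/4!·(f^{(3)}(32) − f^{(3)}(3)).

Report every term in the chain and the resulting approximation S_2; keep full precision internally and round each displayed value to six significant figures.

S_2 ≈ 5.46218e+09

The integral term ∫_3^32 x^6 dx = 4.90853e+09.
Boundary: ½(f(3) + f(32)) = ½(729.000 + 1.07374e+09) = 5.36871e+08.
Running total after boundary: 5.44541e+09.
k=1: B_{2}/(2)! × [f^{(1)}(32) − f^{(1)}(3)] = 1/12 × (2.01327e+08 − 1458.00) = 1.67771e+07.
After k=1: 5.46218e+09.
k=2: B_{4}/(4)! × [f^{(3)}(32) − f^{(3)}(3)] = −1/720 × (3.93216e+06 − 3240.00) = -5456.83.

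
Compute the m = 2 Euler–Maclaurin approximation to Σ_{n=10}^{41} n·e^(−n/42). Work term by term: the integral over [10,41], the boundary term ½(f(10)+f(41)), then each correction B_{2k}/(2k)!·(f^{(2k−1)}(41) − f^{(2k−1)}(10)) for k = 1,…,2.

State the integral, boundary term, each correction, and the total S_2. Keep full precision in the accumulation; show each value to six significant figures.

Integral: ∫_10^41 x·e^(−x/42) dx = 407.943.
Endpoint term: (f(10) + f(41))/2 = (7.88128 + 15.4465)/2 = 11.6639.
Integral + boundary = 419.606.
k=1: B_{2}/(2)! × [f^{(1)}(41) − f^{(1)}(10)] = 1/12 × (0.00897009 − 0.600478) = -0.0492923.
Running total after k=1: 419.557.
k=2: B_{4}/(4)! × [f^{(3)}(41) − f^{(3)}(10)] = −1/720 × (0.000432232 − 0.00123398) = 1.11353e-06.

S_2 ≈ 419.557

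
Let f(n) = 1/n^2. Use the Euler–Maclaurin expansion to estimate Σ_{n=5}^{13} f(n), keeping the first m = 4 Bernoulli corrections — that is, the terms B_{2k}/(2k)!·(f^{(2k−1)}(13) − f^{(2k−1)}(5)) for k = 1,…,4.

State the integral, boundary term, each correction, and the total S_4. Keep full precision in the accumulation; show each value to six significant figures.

S_4 ≈ 0.147283

The integral term ∫_5^13 1/x^2 dx = 0.123077.
½[f(5) + f(13)] = ½[0.0400000 + 0.00591716] = 0.0229586.
Running total after boundary: 0.146036.
k=1: B_{2}/(2)! × [f^{(1)}(13) − f^{(1)}(5)] = 1/12 × (-0.000910332 − (-0.0160000)) = 0.00125747.
After k=1: 0.147293.
k=2: B_{4}/(4)! × [f^{(3)}(13) − f^{(3)}(5)] = −1/720 × (-6.46390e-05 − (-0.00768000)) = -1.05769e-05.
After k=2: 0.147282.
k=3: B_{6}/(6)! × [f^{(5)}(13) − f^{(5)}(5)] = 1/30240 × (-1.14744e-05 − (-0.00921600)) = 3.04382e-07.
After k=3: 0.147283.
k=4: B_{8}/(8)! × [f^{(7)}(13) − f^{(7)}(5)] = −1/1209600 × (-3.80216e-06 − (-0.0206438)) = -1.70635e-08.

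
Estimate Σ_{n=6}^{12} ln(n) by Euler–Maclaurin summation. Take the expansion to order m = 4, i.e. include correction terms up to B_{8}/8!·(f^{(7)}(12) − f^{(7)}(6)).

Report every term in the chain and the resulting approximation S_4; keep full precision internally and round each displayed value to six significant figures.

∫_6^12 ln(x) dx evaluates to 13.0683.
Boundary: ½(f(6) + f(12)) = ½(1.79176 + 2.48491) = 2.13833.
Integral + boundary = 15.2067.
Correction k=1: B_{2}/2! · (f^{(1)}(12) − f^{(1)}(6)) = 1/12 · (0.0833333 − 0.166667) = -0.00694444.
Running total after k=1: 15.1997.
Correction k=2: B_{4}/4! · (f^{(3)}(12) − f^{(3)}(6)) = −1/720 · (0.00115741 − 0.00925926) = 1.12526e-05.
Running total after k=2: 15.1997.
Correction k=3: B_{6}/6! · (f^{(5)}(12) − f^{(5)}(6)) = 1/30240 · (9.64506e-05 − 0.00308642) = -9.88746e-08.
Running total after k=3: 15.1997.
Correction k=4: B_{8}/8! · (f^{(7)}(12) − f^{(7)}(6)) = −1/1209600 · (2.00939e-05 − 0.00257202) = 2.10972e-09.

S_4 ≈ 15.1997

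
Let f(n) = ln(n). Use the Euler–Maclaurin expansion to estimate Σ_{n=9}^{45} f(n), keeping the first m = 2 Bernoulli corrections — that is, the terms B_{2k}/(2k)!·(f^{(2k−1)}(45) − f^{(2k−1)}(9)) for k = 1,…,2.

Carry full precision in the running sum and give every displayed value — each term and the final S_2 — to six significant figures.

∫_9^45 ln(x) dx evaluates to 115.525.
½[f(9) + f(45)] = ½[2.19722 + 3.80666] = 3.00194.
So far: 118.527.
Order-1 term: 1/12 · (0.0222222 − 0.111111) = -0.00740741.
Running total after k=1: 118.519.
Order-2 term: −1/720 · (2.19479e-05 − 0.00274348) = 3.77991e-06.

S_2 ≈ 118.519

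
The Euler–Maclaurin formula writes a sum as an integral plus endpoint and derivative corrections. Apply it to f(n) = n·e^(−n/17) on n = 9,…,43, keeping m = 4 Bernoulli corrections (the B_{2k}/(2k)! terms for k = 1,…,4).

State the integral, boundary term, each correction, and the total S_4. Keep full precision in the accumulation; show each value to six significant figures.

Integral: ∫_9^43 x·e^(−x/17) dx = 179.016.
Boundary: ½(f(9) + f(43)) = ½(5.30056 + 3.42735) = 4.36396.
So far: 183.380.
k=1: B_{2}/(2)! × [f^{(1)}(43) − f^{(1)}(9)] = 1/12 × (-0.121903 − 0.277154) = -0.0332547.
Running total after k=1: 183.347.
k=2: B_{4}/(4)! × [f^{(3)}(43) − f^{(3)}(9)] = −1/720 × (0.000129788 − 0.00503480) = 6.81251e-06.
Running total after k=2: 183.347.
k=3: B_{6}/(6)! × [f^{(5)}(43) − f^{(5)}(9)] = 1/30240 × (2.35774e-06 − 3.15245e-05) = -9.64510e-10.
Running total after k=3: 183.347.
k=4: B_{8}/(8)! × [f^{(7)}(43) − f^{(7)}(9)] = −1/1209600 × (1.47626e-08 − 1.57881e-07) = 1.18319e-13.

S_4 ≈ 183.347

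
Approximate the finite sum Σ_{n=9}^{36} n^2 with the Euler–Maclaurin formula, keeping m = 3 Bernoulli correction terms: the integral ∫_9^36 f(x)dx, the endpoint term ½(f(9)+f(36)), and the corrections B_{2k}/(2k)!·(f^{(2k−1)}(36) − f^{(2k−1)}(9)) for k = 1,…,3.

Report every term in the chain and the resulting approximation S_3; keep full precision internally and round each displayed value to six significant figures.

Integral: ∫_9^36 x^2 dx = 15309.0.
Endpoint term: (f(9) + f(36))/2 = (81.0000 + 1296.00)/2 = 688.500.
Running total after boundary: 15997.5.
Correction k=1: B_{2}/2! · (f^{(1)}(36) − f^{(1)}(9)) = 1/12 · (72.0000 − 18.0000) = 4.50000.
Running total after k=1: 16002.0.
Correction k=2: B_{4}/4! · (f^{(3)}(36) − f^{(3)}(9)) = −1/720 · (0.00000 − 0.00000) = 0.00000.
Running total after k=2: 16002.0.
Correction k=3: B_{6}/6! · (f^{(5)}(36) − f^{(5)}(9)) = 1/30240 · (0.00000 − 0.00000) = 0.00000.

S_3 ≈ 16002.0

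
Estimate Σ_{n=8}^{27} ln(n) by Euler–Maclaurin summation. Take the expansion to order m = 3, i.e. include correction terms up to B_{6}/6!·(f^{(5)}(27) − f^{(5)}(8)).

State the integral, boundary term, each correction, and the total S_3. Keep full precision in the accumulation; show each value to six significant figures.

∫_8^27 ln(x) dx evaluates to 53.3521.
½[f(8) + f(27)] = ½[2.07944 + 3.29584] = 2.68764.
So far: 56.0397.
Correction k=1: B_{2}/2! · (f^{(1)}(27) − f^{(1)}(8)) = 1/12 · (0.0370370 − 0.125000) = -0.00733025.
Partial sum through k=1: 56.0324.
Correction k=2: B_{4}/4! · (f^{(3)}(27) − f^{(3)}(8)) = −1/720 · (0.000101611 − 0.00390625) = 5.28422e-06.
Partial sum through k=2: 56.0324.
Correction k=3: B_{6}/6! · (f^{(5)}(27) − f^{(5)}(8)) = 1/30240 · (1.67260e-06 − 0.000732422) = -2.41650e-08.

S_3 ≈ 56.0324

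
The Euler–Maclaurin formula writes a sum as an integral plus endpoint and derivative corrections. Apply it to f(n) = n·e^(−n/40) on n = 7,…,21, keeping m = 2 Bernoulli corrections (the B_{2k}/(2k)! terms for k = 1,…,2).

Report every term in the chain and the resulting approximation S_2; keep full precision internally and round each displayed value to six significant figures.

S_2 ≈ 143.899

Integral: ∫_7^21 x·e^(−x/40) dx = 134.784.
½[f(7) + f(21)] = ½[5.87620 + 12.4227] = 9.14943.
Integral + boundary = 143.934.
k=1: B_{2}/(2)! × [f^{(1)}(21) − f^{(1)}(7)] = 1/12 × (0.280989 − 0.692552) = -0.0342969.
Partial sum through k=1: 143.899.
k=2: B_{4}/(4)! × [f^{(3)}(21) − f^{(3)}(7)] = −1/720 × (0.000915062 − 0.00148217) = 7.87645e-07.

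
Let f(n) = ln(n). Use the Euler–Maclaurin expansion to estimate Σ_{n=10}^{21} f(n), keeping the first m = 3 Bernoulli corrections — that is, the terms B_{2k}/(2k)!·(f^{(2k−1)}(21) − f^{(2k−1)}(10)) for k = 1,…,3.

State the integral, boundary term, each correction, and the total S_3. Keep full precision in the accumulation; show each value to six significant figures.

S_3 ≈ 32.5783

∫_10^21 ln(x) dx evaluates to 29.9091.
Boundary: ½(f(10) + f(21)) = ½(2.30259 + 3.04452) = 2.67355.
Integral + boundary = 32.5827.
Correction k=1: B_{2}/2! · (f^{(1)}(21) − f^{(1)}(10)) = 1/12 · (0.0476190 − 0.100000) = -0.00436508.
Partial sum through k=1: 32.5783.
Correction k=2: B_{4}/4! · (f^{(3)}(21) − f^{(3)}(10)) = −1/720 · (0.000215959 − 0.00200000) = 2.47783e-06.
Partial sum through k=2: 32.5783.
Correction k=3: B_{6}/6! · (f^{(5)}(21) − f^{(5)}(10)) = 1/30240 · (5.87645e-06 − 0.000240000) = -7.74218e-09.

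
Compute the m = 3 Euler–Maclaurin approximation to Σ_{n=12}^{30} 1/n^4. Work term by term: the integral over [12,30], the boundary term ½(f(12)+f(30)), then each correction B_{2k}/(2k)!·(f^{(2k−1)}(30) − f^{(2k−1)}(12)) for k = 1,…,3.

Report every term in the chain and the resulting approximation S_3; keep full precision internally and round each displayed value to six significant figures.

S_3 ≈ 0.000206607

Integral: ∫_12^30 1/x^4 dx = 0.000180556.
Endpoint term: (f(12) + f(30))/2 = (4.82253e-05 + 1.23457e-06)/2 = 2.47299e-05.
Running total after boundary: 0.000205285.
k=1: B_{2}/(2)! × [f^{(1)}(30) − f^{(1)}(12)] = 1/12 × (-1.64609e-07 − (-1.60751e-05)) = 1.32587e-06.
Running total after k=1: 0.000206611.
k=2: B_{4}/(4)! × [f^{(3)}(30) − f^{(3)}(12)] = −1/720 × (-5.48697e-09 − (-3.34898e-06)) = -4.64374e-09.
Running total after k=2: 0.000206607.
k=3: B_{6}/(6)! × [f^{(5)}(30) − f^{(5)}(12)] = 1/30240 × (-3.41411e-10 − (-1.30238e-06)) = 4.30569e-11.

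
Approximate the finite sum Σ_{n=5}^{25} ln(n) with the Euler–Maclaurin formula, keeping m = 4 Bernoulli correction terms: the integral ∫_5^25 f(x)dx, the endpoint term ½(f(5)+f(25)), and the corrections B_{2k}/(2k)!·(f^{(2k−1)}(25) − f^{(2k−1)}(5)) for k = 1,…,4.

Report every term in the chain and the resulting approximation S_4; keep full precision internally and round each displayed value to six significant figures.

∫_5^25 ln(x) dx evaluates to 52.4247.
½[f(5) + f(25)] = ½[1.60944 + 3.21888] = 2.41416.
Integral + boundary = 54.8389.
k=1: B_{2}/(2)! × [f^{(1)}(25) − f^{(1)}(5)] = 1/12 × (0.0400000 − 0.200000) = -0.0133333.
Running total after k=1: 54.8255.
k=2: B_{4}/(4)! × [f^{(3)}(25) − f^{(3)}(5)] = −1/720 × (0.000128000 − 0.0160000) = 2.20444e-05.
Running total after k=2: 54.8256.
k=3: B_{6}/(6)! × [f^{(5)}(25) − f^{(5)}(5)] = 1/30240 × (2.45760e-06 − 0.00768000) = -2.53887e-07.
Running total after k=3: 54.8256.
k=4: B_{8}/(8)! × [f^{(7)}(25) − f^{(7)}(5)] = −1/1209600 × (1.17965e-07 − 0.00921600) = 7.61895e-09.

S_4 ≈ 54.8256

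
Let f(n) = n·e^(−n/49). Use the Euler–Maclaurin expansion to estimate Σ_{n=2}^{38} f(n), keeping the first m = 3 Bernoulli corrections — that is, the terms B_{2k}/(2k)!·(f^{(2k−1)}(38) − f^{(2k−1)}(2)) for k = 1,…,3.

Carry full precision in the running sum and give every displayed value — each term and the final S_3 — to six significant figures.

The integral term ∫_2^38 x·e^(−x/49) dx = 436.075.
½[f(2) + f(38)] = ½[1.92001 + 17.4978] = 9.70891.
Integral + boundary = 445.784.
Correction k=1: B_{2}/2! · (f^{(1)}(38) − f^{(1)}(2)) = 1/12 · (0.103371 − 0.920822) = -0.0681209.
After k=1: 445.716.
Correction k=2: B_{4}/4! · (f^{(3)}(38) − f^{(3)}(2)) = −1/720 · (0.000426617 − 0.00118319) = 1.05079e-06.
After k=2: 445.716.
Correction k=3: B_{6}/6! · (f^{(5)}(38) − f^{(5)}(2)) = 1/30240 · (3.37435e-07 − 8.25847e-07) = -1.61512e-11.

S_3 ≈ 445.716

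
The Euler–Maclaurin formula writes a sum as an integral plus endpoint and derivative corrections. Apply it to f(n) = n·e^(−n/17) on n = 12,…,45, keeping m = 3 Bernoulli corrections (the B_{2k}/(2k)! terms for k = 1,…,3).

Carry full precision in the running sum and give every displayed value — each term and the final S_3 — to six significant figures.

S_3 ≈ 173.230

∫_12^45 x·e^(−x/17) dx evaluates to 168.695.
½[f(12) + f(45)] = ½[5.92407 + 3.18867] = 4.55637.
So far: 173.251.
Order-1 term: 1/12 · (-0.116709 − 0.145198) = -0.0218256.
After k=1: 173.230.
Order-2 term: −1/720 · (8.65369e-05 − 0.00391884) = 5.32264e-06.
After k=2: 173.230.
Order-3 term: 1/30240 · (1.99624e-06 − 2.53815e-05) = -7.73322e-10.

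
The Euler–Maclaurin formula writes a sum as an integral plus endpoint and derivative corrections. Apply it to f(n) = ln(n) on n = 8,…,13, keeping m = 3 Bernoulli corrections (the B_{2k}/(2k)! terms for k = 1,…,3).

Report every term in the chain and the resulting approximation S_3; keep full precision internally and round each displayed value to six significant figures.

The integral term ∫_8^13 ln(x) dx = 11.7088.
½[f(8) + f(13)] = ½[2.07944 + 2.56495] = 2.32220.
Running total after boundary: 14.0310.
Correction k=1: B_{2}/2! · (f^{(1)}(13) − f^{(1)}(8)) = 1/12 · (0.0769231 − 0.125000) = -0.00400641.
Running total after k=1: 14.0270.
Correction k=2: B_{4}/4! · (f^{(3)}(13) − f^{(3)}(8)) = −1/720 · (0.000910332 − 0.00390625) = 4.16100e-06.
Running total after k=2: 14.0270.
Correction k=3: B_{6}/6! · (f^{(5)}(13) − f^{(5)}(8)) = 1/30240 · (6.46390e-05 − 0.000732422) = -2.20828e-08.

S_3 ≈ 14.0270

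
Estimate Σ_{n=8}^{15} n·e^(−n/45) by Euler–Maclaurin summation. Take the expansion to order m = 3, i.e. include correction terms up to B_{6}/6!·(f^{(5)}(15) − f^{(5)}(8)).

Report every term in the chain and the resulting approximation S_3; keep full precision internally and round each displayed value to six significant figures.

Integral: ∫_8^15 x·e^(−x/45) dx = 61.9168.
½[f(8) + f(15)] = ½[6.69703 + 10.7480] = 8.72250.
Integral + boundary = 70.6393.
k=1: B_{2}/(2)! × [f^{(1)}(15) − f^{(1)}(8)] = 1/12 × (0.477688 − 0.688306) = -0.0175515.
Partial sum through k=1: 70.6217.
k=2: B_{4}/(4)! × [f^{(3)}(15) − f^{(3)}(8)] = −1/720 × (0.000943580 − 0.00116670) = 3.09885e-07.
Partial sum through k=2: 70.6217.
k=3: B_{6}/(6)! × [f^{(5)}(15) − f^{(5)}(8)] = 1/30240 × (8.15440e-07 − 9.84440e-07) = -5.58863e-12.

S_3 ≈ 70.6217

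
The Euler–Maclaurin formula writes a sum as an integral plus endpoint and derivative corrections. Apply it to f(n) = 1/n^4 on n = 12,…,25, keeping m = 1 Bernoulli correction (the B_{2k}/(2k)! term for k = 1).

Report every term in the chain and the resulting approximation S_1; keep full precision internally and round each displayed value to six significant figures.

∫_12^25 1/x^4 dx evaluates to 0.000171568.
½[f(12) + f(25)] = ½[4.82253e-05 + 2.56000e-06] = 2.53927e-05.
So far: 0.000196961.
Order-1 term: 1/12 · (-4.09600e-07 − (-1.60751e-05)) = 1.30546e-06.

S_1 ≈ 0.000198266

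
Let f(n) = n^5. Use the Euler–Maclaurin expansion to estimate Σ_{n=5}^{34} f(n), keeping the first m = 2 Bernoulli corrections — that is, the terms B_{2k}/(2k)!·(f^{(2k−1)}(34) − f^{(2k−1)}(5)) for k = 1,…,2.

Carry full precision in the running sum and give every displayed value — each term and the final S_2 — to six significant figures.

S_2 ≈ 2.80741e+08

Integral: ∫_5^34 x^5 dx = 2.57465e+08.
Boundary: ½(f(5) + f(34)) = ½(3125.00 + 4.54354e+07) = 2.27193e+07.
Integral + boundary = 2.80184e+08.
Correction k=1: B_{2}/2! · (f^{(1)}(34) − f^{(1)}(5)) = 1/12 · (6.68168e+06 − 3125.00) = 556546.
After k=1: 2.80741e+08.
Correction k=2: B_{4}/4! · (f^{(3)}(34) − f^{(3)}(5)) = −1/720 · (69360.0 − 1500.00) = -94.2500.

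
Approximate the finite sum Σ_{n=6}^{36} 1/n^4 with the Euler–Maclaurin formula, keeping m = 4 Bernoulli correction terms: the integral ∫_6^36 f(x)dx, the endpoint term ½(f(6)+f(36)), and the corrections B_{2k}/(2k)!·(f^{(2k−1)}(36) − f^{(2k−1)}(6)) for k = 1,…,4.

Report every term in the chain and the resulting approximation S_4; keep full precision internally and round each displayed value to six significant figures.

The integral term ∫_6^36 1/x^4 dx = 0.00153607.
Endpoint term: (f(6) + f(36))/2 = (0.000771605 + 5.95374e-07)/2 = 0.000386100.
Running total after boundary: 0.00192217.
Correction k=1: B_{2}/2! · (f^{(1)}(36) − f^{(1)}(6)) = 1/12 · (-6.61527e-08 − (-0.000514403)) = 4.28614e-05.
After k=1: 0.00196503.
Correction k=2: B_{4}/4! · (f^{(3)}(36) − f^{(3)}(6)) = −1/720 · (-1.53131e-09 − (-0.000428669)) = -5.95372e-07.
After k=2: 0.00196443.
Correction k=3: B_{6}/6! · (f^{(5)}(36) − f^{(5)}(6)) = 1/30240 · (-6.61678e-11 − (-0.000666819)) = 2.20509e-08.
After k=3: 0.00196445.
Correction k=4: B_{8}/8! · (f^{(7)}(36) − f^{(7)}(6)) = −1/1209600 · (-4.59499e-12 − (-0.00166705)) = -1.37818e-09.

S_4 ≈ 0.00196445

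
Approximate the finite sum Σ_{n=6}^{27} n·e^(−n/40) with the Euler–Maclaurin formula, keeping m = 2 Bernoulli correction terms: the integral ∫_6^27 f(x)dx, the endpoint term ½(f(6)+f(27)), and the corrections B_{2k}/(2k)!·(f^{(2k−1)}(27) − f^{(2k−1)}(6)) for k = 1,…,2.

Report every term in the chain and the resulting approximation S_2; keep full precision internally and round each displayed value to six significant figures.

Integral: ∫_6^27 x·e^(−x/40) dx = 219.163.
½[f(6) + f(27)] = ½[5.16425 + 13.7472] = 9.45574.
So far: 228.619.
Order-1 term: 1/12 · (0.165476 − 0.731602) = -0.0471772.
Partial sum through k=1: 228.572.
Order-2 term: −1/720 · (0.000739868 − 0.00153314) = 1.10176e-06.

S_2 ≈ 228.572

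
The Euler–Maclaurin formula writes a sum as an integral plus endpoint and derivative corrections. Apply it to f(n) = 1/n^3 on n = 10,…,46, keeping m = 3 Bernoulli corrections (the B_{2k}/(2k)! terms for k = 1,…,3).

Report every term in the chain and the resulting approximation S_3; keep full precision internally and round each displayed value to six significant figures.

∫_10^46 1/x^3 dx evaluates to 0.00476371.
Endpoint term: (f(10) + f(46))/2 = (0.00100000 + 1.02737e-05)/2 = 0.000505137.
Running total after boundary: 0.00526884.
Correction k=1: B_{2}/2! · (f^{(1)}(46) − f^{(1)}(10)) = 1/12 · (-6.70023e-07 − (-0.000300000)) = 2.49442e-05.
Running total after k=1: 0.00529379.
Correction k=2: B_{4}/4! · (f^{(3)}(46) − f^{(3)}(10)) = −1/720 · (-6.33292e-09 − (-6.00000e-05)) = -8.33245e-08.
Running total after k=2: 0.00529370.
Correction k=3: B_{6}/6! · (f^{(5)}(46) − f^{(5)}(10)) = 1/30240 · (-1.25701e-10 − (-2.52000e-05)) = 8.33329e-10.

S_3 ≈ 0.00529370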